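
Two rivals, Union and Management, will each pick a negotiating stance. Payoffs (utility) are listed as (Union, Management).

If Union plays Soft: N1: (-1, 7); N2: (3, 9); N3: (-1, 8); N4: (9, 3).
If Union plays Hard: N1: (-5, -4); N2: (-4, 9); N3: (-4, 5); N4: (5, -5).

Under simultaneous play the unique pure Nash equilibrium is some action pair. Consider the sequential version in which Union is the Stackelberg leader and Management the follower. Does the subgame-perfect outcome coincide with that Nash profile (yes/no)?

Backward induction with Union moving first.
- Soft: BR = N2, leader payoff 3.
- Hard: BR = N2, leader payoff -4.
Among 3, -4, the best is 3 at Soft. Subgame-perfect outcome: (Soft, N2) with payoffs (3, 9).
Now find the simultaneous Nash equilibrium.
Union's best replies: N1→Soft; N2→Soft; N3→Soft; N4→Soft.
Management's best replies: Soft→N2; Hard→N2.
The unique mutual best reply is (Soft, N2), giving (3, 9).
Sequential outcome (Soft, N2) coincides with the Nash profile (Soft, N2).

yes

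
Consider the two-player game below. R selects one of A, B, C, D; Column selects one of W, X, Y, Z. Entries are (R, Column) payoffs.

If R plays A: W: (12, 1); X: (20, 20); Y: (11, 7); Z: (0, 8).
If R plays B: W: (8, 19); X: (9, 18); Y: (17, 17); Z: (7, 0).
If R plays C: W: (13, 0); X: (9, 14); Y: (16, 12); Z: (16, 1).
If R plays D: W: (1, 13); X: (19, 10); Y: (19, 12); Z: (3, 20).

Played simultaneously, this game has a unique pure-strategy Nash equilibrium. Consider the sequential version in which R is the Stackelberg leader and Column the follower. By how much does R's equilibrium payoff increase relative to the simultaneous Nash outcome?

Solve by backward induction (R leads).
- A → Column plays X (best of 1, 20, 7, 8); R gets 20.
- B → Column plays W (best of 19, 18, 17, 0); R gets 8.
- C → Column plays X (best of 0, 14, 12, 1); R gets 9.
- D → Column plays Z (best of 13, 10, 12, 20); R gets 3.
Maximizing over 20, 8, 9, 3, R chooses A. Subgame-perfect outcome: (A, X) with payoffs (20, 20).
Now find the simultaneous Nash equilibrium.
R's best replies: W→C; X→A; Y→D; Z→C.
Column's best replies: A→X; B→W; C→X; D→Z.
Only (A, X) has each player best-responding; Nash payoffs (20, 20).
R's commitment gain: 20 − 20 = 0.

0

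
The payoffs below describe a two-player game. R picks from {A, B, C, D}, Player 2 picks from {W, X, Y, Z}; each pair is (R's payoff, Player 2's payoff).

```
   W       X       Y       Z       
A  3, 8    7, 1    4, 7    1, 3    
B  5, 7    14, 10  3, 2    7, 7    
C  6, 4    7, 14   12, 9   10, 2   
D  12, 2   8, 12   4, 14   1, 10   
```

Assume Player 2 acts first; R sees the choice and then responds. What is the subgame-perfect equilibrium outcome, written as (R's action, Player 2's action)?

Work backward from R's decision.
- W: BR = D, leader payoff 2.
- X: BR = B, leader payoff 10.
- Y: BR = C, leader payoff 9.
- Z: BR = C, leader payoff 2.
Among 2, 10, 9, 2, the best is 10 at X. Subgame-perfect outcome: (B, X) with payoffs (14, 10).

(B, X)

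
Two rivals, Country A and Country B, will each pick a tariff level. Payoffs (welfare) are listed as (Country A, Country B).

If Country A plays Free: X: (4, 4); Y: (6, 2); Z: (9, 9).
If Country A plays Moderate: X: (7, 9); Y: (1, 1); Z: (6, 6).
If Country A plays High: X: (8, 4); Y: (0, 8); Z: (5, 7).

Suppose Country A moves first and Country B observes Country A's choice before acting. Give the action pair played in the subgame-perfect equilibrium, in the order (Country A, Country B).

(Free, Z)

Country B best-responds to each possible Country A move:
- Free: BR = Z, leader payoff 9.
- Moderate: BR = X, leader payoff 7.
- High: BR = Y, leader payoff 0.
Country A's induced payoffs are 9, 7, 0, so Country A commits to Free. Subgame-perfect outcome: (Free, Z) with payoffs (9, 9).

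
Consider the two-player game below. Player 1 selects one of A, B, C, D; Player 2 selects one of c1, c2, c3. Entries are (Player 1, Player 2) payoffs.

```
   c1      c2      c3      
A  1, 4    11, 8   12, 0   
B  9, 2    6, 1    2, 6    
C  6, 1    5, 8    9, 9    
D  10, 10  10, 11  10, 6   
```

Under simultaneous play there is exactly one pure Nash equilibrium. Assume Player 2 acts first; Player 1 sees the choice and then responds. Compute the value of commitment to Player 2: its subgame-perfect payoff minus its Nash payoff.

Player 1 best-responds to each possible Player 2 move:
- c1: BR = D, leader payoff 10.
- c2: BR = A, leader payoff 8.
- c3: BR = A, leader payoff 0.
Among 10, 8, 0, the best is 10 at c1. Subgame-perfect outcome: (D, c1) with payoffs (10, 10).
Now find the simultaneous Nash equilibrium.
Player 1's best replies: c1→D; c2→A; c3→A.
Player 2's best replies: A→c2; B→c3; C→c3; D→c2.
Only (A, c2) has each player best-responding; Nash payoffs (11, 8).
Player 2's commitment gain: 10 − 8 = 2.

2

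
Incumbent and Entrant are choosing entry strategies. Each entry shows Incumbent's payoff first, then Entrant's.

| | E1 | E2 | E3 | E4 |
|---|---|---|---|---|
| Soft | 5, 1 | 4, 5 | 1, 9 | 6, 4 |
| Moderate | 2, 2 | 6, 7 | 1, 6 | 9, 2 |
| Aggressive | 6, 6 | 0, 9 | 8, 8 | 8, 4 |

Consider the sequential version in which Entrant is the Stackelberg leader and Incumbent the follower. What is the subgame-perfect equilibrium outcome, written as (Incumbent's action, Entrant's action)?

(Aggressive, E3)

Incumbent best-responds to each possible Entrant move:
- E1: BR = Aggressive, leader payoff 6.
- E2: BR = Moderate, leader payoff 7.
- E3: BR = Aggressive, leader payoff 8.
- E4: BR = Moderate, leader payoff 2.
Maximizing over 6, 7, 8, 2, Entrant chooses E3. Subgame-perfect outcome: (Aggressive, E3) with payoffs (8, 8).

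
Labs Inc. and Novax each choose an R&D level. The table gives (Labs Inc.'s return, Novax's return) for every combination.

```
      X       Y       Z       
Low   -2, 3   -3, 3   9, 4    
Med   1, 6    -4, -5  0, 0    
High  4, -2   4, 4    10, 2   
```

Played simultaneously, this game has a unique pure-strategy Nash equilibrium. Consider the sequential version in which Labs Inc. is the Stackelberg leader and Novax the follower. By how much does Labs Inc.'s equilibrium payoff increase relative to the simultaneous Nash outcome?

5

Novax best-responds to each possible Labs Inc. move:
- Low: BR = Z, leader payoff 9.
- Med: BR = X, leader payoff 1.
- High: BR = Y, leader payoff 4.
Among 9, 1, 4, the best is 9 at Low. Subgame-perfect outcome: (Low, Z) with payoffs (9, 4).
Under simultaneous play:
Labs Inc.'s best replies: X→High; Y→High; Z→High.
Novax's best replies: Low→Z; Med→X; High→Y.
The unique mutual best reply is (High, Y), giving (4, 4).
Labs Inc.'s commitment gain: 9 − 4 = 5.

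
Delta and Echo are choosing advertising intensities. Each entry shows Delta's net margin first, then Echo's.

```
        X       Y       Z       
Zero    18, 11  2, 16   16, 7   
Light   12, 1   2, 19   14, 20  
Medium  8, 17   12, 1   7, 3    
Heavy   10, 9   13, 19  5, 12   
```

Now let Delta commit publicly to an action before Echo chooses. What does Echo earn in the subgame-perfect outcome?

20

Work backward from Echo's decision.
- Zero: BR = Y, leader payoff 2.
- Light: BR = Z, leader payoff 14.
- Medium: BR = X, leader payoff 8.
- Heavy: BR = Y, leader payoff 13.
Maximizing over 2, 14, 8, 13, Delta chooses Light. Subgame-perfect outcome: (Light, Z) with payoffs (14, 20).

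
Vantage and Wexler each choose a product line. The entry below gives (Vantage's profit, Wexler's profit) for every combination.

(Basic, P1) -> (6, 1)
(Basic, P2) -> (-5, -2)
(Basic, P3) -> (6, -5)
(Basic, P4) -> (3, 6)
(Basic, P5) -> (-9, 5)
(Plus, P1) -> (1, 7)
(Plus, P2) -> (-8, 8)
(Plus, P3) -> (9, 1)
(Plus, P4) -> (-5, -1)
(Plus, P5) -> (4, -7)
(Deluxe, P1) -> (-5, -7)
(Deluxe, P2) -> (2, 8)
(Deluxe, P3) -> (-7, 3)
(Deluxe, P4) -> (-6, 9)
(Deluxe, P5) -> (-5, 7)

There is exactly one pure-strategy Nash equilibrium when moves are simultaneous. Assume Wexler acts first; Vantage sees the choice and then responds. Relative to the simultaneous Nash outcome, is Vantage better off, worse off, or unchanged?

worse off

Solve by backward induction (Wexler leads).
- P1: Vantage compares 6, 1, -5 and picks Basic; Wexler would get 1.
- P2: Vantage compares -5, -8, 2 and picks Deluxe; Wexler would get 8.
- P3: Vantage compares 6, 9, -7 and picks Plus; Wexler would get 1.
- P4: Vantage compares 3, -5, -6 and picks Basic; Wexler would get 6.
- P5: Vantage compares -9, 4, -5 and picks Plus; Wexler would get -7.
Maximizing over 1, 8, 1, 6, -7, Wexler chooses P2. Subgame-perfect outcome: (Deluxe, P2) with payoffs (2, 8).
Under simultaneous play:
Vantage's best replies: P1→Basic; P2→Deluxe; P3→Plus; P4→Basic; P5→Plus.
Wexler's best replies: Basic→P4; Plus→P2; Deluxe→P4.
The unique mutual best reply is (Basic, P4), giving (3, 6).
Vantage earns 2 sequentially versus 3 at the Nash outcome: worse off.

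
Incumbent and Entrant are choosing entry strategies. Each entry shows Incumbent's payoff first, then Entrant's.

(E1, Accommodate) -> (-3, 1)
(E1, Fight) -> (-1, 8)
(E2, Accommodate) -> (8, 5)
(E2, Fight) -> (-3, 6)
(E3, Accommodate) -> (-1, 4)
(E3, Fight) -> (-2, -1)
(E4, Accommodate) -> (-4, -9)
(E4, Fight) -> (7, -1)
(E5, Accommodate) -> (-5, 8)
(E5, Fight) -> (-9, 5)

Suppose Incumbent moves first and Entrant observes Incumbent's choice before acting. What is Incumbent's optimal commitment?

E4

Entrant best-responds to each possible Incumbent move:
- E1 → Entrant plays Fight (best of 1, 8); Incumbent gets -1.
- E2 → Entrant plays Fight (best of 5, 6); Incumbent gets -3.
- E3 → Entrant plays Accommodate (best of 4, -1); Incumbent gets -1.
- E4 → Entrant plays Fight (best of -9, -1); Incumbent gets 7.
- E5 → Entrant plays Accommodate (best of 8, 5); Incumbent gets -5.
Maximizing over -1, -3, -1, 7, -5, Incumbent chooses E4. Subgame-perfect outcome: (E4, Fight) with payoffs (7, -1).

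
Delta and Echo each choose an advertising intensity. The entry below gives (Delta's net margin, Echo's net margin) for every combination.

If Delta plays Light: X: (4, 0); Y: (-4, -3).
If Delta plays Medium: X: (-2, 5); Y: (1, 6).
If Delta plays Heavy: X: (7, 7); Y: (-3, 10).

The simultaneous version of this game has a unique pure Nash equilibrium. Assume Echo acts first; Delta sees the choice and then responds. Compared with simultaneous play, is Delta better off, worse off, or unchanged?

better off

Work backward from Delta's decision.
- X → Delta plays Heavy (best of 4, -2, 7); Echo gets 7.
- Y → Delta plays Medium (best of -4, 1, -3); Echo gets 6.
Echo's induced payoffs are 7, 6, so Echo commits to X. Subgame-perfect outcome: (Heavy, X) with payoffs (7, 7).
Under simultaneous play:
Delta's best replies: X→Heavy; Y→Medium.
Echo's best replies: Light→X; Medium→Y; Heavy→Y.
The unique mutual best reply is (Medium, Y), giving (1, 6).
Delta earns 7 sequentially versus 1 at the Nash outcome: better off.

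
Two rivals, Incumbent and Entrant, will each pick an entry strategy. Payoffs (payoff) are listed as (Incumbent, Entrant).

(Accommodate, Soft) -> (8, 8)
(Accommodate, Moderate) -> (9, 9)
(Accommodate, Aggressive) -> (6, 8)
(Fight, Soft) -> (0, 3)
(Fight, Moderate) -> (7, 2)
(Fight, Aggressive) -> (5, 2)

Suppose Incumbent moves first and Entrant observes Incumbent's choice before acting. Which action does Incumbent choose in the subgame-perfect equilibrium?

Accommodate

Entrant best-responds to each possible Incumbent move:
- Accommodate: Entrant compares 8, 9, 8 and picks Moderate; Incumbent would get 9.
- Fight: Entrant compares 3, 2, 2 and picks Soft; Incumbent would get 0.
Maximizing over 9, 0, Incumbent chooses Accommodate. Subgame-perfect outcome: (Accommodate, Moderate) with payoffs (9, 9).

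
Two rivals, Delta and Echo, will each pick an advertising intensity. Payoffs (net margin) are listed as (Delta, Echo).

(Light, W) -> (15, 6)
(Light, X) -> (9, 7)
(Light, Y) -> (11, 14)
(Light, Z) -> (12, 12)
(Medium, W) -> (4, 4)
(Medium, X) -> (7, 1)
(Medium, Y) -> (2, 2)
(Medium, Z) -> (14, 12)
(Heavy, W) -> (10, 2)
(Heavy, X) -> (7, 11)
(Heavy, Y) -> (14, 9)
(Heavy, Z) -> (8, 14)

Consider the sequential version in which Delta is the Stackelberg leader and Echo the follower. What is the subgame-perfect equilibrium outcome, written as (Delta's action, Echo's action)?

(Medium, Z)

Backward induction with Delta moving first.
- Light: BR = Y, leader payoff 11.
- Medium: BR = Z, leader payoff 14.
- Heavy: BR = Z, leader payoff 8.
Among 11, 14, 8, the best is 14 at Medium. Subgame-perfect outcome: (Medium, Z) with payoffs (14, 12).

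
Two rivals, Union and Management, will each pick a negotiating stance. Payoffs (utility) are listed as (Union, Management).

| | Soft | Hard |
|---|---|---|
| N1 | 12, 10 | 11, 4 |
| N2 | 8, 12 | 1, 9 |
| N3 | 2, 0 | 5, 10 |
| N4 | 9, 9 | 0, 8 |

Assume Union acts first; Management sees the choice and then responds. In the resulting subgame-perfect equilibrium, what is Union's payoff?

12

Work backward from Management's decision.
- N1 → Management plays Soft (best of 10, 4); Union gets 12.
- N2 → Management plays Soft (best of 12, 9); Union gets 8.
- N3 → Management plays Hard (best of 0, 10); Union gets 5.
- N4 → Management plays Soft (best of 9, 8); Union gets 9.
Union's induced payoffs are 12, 8, 5, 9, so Union commits to N1. Subgame-perfect outcome: (N1, Soft) with payoffs (12, 10).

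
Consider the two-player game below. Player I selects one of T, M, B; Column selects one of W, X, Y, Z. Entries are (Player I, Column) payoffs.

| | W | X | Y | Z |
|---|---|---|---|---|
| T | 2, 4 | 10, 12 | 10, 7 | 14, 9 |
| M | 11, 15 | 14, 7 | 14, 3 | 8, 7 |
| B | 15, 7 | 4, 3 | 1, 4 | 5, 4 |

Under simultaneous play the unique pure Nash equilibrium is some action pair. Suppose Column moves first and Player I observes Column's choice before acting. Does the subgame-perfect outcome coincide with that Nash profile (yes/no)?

no

Backward induction with Column moving first.
- W → Player I plays B (best of 2, 11, 15); Column gets 7.
- X → Player I plays M (best of 10, 14, 4); Column gets 7.
- Y → Player I plays M (best of 10, 14, 1); Column gets 3.
- Z → Player I plays T (best of 14, 8, 5); Column gets 9.
Column's induced payoffs are 7, 7, 3, 9, so Column commits to Z. Subgame-perfect outcome: (T, Z) with payoffs (14, 9).
Under simultaneous play:
Player I's best replies: W→B; X→M; Y→M; Z→T.
Column's best replies: T→X; M→W; B→W.
The unique mutual best reply is (B, W), giving (15, 7).
Sequential outcome (T, Z) differs from the Nash profile (B, W).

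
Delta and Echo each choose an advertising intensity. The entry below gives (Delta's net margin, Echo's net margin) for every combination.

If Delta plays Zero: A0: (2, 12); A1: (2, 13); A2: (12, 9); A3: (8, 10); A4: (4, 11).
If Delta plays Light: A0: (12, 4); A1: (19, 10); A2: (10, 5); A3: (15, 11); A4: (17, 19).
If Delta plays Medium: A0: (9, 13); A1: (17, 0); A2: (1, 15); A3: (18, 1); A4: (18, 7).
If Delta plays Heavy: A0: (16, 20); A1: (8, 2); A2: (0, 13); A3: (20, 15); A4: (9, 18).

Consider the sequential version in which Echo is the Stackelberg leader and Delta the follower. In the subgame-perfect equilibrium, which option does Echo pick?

Work backward from Delta's decision.
- A0: Delta compares 2, 12, 9, 16 and picks Heavy; Echo would get 20.
- A1: Delta compares 2, 19, 17, 8 and picks Light; Echo would get 10.
- A2: Delta compares 12, 10, 1, 0 and picks Zero; Echo would get 9.
- A3: Delta compares 8, 15, 18, 20 and picks Heavy; Echo would get 15.
- A4: Delta compares 4, 17, 18, 9 and picks Medium; Echo would get 7.
Among 20, 10, 9, 15, 7, the best is 20 at A0. Subgame-perfect outcome: (Heavy, A0) with payoffs (16, 20).

A0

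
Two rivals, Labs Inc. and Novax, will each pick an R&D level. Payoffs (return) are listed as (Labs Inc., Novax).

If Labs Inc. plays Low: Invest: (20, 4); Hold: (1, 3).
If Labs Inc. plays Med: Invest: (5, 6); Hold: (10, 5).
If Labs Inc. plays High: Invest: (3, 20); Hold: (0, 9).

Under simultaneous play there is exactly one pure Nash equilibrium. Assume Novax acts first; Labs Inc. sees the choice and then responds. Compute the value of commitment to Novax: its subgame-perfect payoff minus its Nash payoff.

Work backward from Labs Inc.'s decision.
- Invest → Labs Inc. plays Low (best of 20, 5, 3); Novax gets 4.
- Hold → Labs Inc. plays Med (best of 1, 10, 0); Novax gets 5.
Among 4, 5, the best is 5 at Hold. Subgame-perfect outcome: (Med, Hold) with payoffs (10, 5).
For the simultaneous game, intersect best replies.
Labs Inc.'s best replies: Invest→Low; Hold→Med.
Novax's best replies: Low→Invest; Med→Invest; High→Invest.
Only (Low, Invest) has each player best-responding; Nash payoffs (20, 4).
Novax's commitment gain: 5 − 4 = 1.

1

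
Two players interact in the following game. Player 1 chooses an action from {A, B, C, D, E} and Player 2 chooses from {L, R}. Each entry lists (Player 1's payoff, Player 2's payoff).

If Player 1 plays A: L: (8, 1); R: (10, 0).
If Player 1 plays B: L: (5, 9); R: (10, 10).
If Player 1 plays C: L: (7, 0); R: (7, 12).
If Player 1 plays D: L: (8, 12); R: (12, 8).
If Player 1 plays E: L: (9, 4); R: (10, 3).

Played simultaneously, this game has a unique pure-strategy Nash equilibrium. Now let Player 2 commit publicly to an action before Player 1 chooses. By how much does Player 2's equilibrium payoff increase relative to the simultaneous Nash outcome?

4

Player 1 best-responds to each possible Player 2 move:
- L: Player 1 compares 8, 5, 7, 8, 9 and picks E; Player 2 would get 4.
- R: Player 1 compares 10, 10, 7, 12, 10 and picks D; Player 2 would get 8.
Maximizing over 4, 8, Player 2 chooses R. Subgame-perfect outcome: (D, R) with payoffs (12, 8).
Now find the simultaneous Nash equilibrium.
Player 1's best replies: L→E; R→D.
Player 2's best replies: A→L; B→R; C→R; D→L; E→L.
The unique mutual best reply is (E, L), giving (9, 4).
Player 2's commitment gain: 8 − 4 = 4.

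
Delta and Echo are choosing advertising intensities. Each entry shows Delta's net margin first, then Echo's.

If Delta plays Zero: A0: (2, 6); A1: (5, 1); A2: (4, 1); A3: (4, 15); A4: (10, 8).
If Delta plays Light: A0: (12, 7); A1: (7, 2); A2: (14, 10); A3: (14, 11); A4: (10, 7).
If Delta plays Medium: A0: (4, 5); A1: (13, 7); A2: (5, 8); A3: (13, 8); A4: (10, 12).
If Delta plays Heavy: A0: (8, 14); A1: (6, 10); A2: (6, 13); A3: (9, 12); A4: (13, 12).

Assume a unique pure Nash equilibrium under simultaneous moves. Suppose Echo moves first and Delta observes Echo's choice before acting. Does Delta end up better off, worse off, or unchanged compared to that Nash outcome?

worse off

Backward induction with Echo moving first.
- A0 → Delta plays Light (best of 2, 12, 4, 8); Echo gets 7.
- A1 → Delta plays Medium (best of 5, 7, 13, 6); Echo gets 7.
- A2 → Delta plays Light (best of 4, 14, 5, 6); Echo gets 10.
- A3 → Delta plays Light (best of 4, 14, 13, 9); Echo gets 11.
- A4 → Delta plays Heavy (best of 10, 10, 10, 13); Echo gets 12.
Among 7, 7, 10, 11, 12, the best is 12 at A4. Subgame-perfect outcome: (Heavy, A4) with payoffs (13, 12).
For the simultaneous game, intersect best replies.
Delta's best replies: A0→Light; A1→Medium; A2→Light; A3→Light; A4→Heavy.
Echo's best replies: Zero→A3; Light→A3; Medium→A4; Heavy→A0.
The unique mutual best reply is (Light, A3), giving (14, 11).
Delta earns 13 sequentially versus 14 at the Nash outcome: worse off.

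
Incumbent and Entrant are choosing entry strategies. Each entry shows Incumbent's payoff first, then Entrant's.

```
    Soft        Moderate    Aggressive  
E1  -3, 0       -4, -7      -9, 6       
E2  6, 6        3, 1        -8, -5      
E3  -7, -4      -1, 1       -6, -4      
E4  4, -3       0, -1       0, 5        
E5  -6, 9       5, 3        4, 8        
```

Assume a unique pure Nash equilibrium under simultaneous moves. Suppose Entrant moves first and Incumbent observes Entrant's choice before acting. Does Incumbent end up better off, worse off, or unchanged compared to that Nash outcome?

worse off

Backward induction with Entrant moving first.
- Soft: Incumbent compares -3, 6, -7, 4, -6 and picks E2; Entrant would get 6.
- Moderate: Incumbent compares -4, 3, -1, 0, 5 and picks E5; Entrant would get 3.
- Aggressive: Incumbent compares -9, -8, -6, 0, 4 and picks E5; Entrant would get 8.
Entrant's induced payoffs are 6, 3, 8, so Entrant commits to Aggressive. Subgame-perfect outcome: (E5, Aggressive) with payoffs (4, 8).
Under simultaneous play:
Incumbent's best replies: Soft→E2; Moderate→E5; Aggressive→E5.
Entrant's best replies: E1→Aggressive; E2→Soft; E3→Moderate; E4→Aggressive; E5→Soft.
The unique mutual best reply is (E2, Soft), giving (6, 6).
Incumbent earns 4 sequentially versus 6 at the Nash outcome: worse off.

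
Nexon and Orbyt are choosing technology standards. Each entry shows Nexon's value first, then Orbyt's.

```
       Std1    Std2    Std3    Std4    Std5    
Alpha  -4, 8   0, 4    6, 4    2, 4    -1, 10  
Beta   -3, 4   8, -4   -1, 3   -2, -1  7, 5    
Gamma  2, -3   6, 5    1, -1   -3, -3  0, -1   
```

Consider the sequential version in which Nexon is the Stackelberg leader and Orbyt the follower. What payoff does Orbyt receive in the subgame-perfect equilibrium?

5

Work backward from Orbyt's decision.
- Alpha: BR = Std5, leader payoff -1.
- Beta: BR = Std5, leader payoff 7.
- Gamma: BR = Std2, leader payoff 6.
Nexon's induced payoffs are -1, 7, 6, so Nexon commits to Beta. Subgame-perfect outcome: (Beta, Std5) with payoffs (7, 5).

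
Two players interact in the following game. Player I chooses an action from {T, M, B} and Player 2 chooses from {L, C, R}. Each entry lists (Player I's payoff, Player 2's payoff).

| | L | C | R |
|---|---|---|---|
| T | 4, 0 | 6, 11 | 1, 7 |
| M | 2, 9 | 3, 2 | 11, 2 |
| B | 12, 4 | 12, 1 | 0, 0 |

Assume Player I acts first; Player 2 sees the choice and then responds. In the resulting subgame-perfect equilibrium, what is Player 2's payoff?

4

Player 2 best-responds to each possible Player I move:
- T: Player 2 compares 0, 11, 7 and picks C; Player I would get 6.
- M: Player 2 compares 9, 2, 2 and picks L; Player I would get 2.
- B: Player 2 compares 4, 1, 0 and picks L; Player I would get 12.
Among 6, 2, 12, the best is 12 at B. Subgame-perfect outcome: (B, L) with payoffs (12, 4).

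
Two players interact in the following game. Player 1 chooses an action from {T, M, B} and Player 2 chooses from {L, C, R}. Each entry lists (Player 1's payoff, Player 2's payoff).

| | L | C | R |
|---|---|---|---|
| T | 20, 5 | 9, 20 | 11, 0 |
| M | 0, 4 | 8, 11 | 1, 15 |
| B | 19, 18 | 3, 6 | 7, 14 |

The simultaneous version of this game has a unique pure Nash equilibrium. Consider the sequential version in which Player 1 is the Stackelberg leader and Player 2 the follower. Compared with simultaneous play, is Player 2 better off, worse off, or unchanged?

Backward induction with Player 1 moving first.
- T: Player 2 compares 5, 20, 0 and picks C; Player 1 would get 9.
- M: Player 2 compares 4, 11, 15 and picks R; Player 1 would get 1.
- B: Player 2 compares 18, 6, 14 and picks L; Player 1 would get 19.
Player 1's induced payoffs are 9, 1, 19, so Player 1 commits to B. Subgame-perfect outcome: (B, L) with payoffs (19, 18).
Under simultaneous play:
Player 1's best replies: L→T; C→T; R→T.
Player 2's best replies: T→C; M→R; B→L.
The unique mutual best reply is (T, C), giving (9, 20).
Player 2 earns 18 sequentially versus 20 at the Nash outcome: worse off.

worse off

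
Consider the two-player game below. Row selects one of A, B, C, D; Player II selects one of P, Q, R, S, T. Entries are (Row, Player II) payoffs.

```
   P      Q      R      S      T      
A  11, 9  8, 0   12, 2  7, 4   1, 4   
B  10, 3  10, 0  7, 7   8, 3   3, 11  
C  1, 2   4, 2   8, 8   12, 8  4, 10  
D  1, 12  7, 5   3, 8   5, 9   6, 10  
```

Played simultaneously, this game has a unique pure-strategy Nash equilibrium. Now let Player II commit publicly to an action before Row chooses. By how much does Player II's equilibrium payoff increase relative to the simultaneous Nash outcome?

Work backward from Row's decision.
- P → Row plays A (best of 11, 10, 1, 1); Player II gets 9.
- Q → Row plays B (best of 8, 10, 4, 7); Player II gets 0.
- R → Row plays A (best of 12, 7, 8, 3); Player II gets 2.
- S → Row plays C (best of 7, 8, 12, 5); Player II gets 8.
- T → Row plays D (best of 1, 3, 4, 6); Player II gets 10.
Player II's induced payoffs are 9, 0, 2, 8, 10, so Player II commits to T. Subgame-perfect outcome: (D, T) with payoffs (6, 10).
For the simultaneous game, intersect best replies.
Row's best replies: P→A; Q→B; R→A; S→C; T→D.
Player II's best replies: A→P; B→T; C→T; D→P.
The unique mutual best reply is (A, P), giving (11, 9).
Player II's commitment gain: 10 − 9 = 1.

1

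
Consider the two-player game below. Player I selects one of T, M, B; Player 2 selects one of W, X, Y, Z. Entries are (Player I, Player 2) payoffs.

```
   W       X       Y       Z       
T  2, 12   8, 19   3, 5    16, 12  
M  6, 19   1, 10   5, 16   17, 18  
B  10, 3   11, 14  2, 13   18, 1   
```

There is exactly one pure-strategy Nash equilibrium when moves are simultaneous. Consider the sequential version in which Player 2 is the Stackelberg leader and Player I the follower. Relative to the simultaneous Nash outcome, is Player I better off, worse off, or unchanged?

Solve by backward induction (Player 2 leads).
- W: BR = B, leader payoff 3.
- X: BR = B, leader payoff 14.
- Y: BR = M, leader payoff 16.
- Z: BR = B, leader payoff 1.
Maximizing over 3, 14, 16, 1, Player 2 chooses Y. Subgame-perfect outcome: (M, Y) with payoffs (5, 16).
Now find the simultaneous Nash equilibrium.
Player I's best replies: W→B; X→B; Y→M; Z→B.
Player 2's best replies: T→X; M→W; B→X.
Only (B, X) has each player best-responding; Nash payoffs (11, 14).
Player I earns 5 sequentially versus 11 at the Nash outcome: worse off.

worse off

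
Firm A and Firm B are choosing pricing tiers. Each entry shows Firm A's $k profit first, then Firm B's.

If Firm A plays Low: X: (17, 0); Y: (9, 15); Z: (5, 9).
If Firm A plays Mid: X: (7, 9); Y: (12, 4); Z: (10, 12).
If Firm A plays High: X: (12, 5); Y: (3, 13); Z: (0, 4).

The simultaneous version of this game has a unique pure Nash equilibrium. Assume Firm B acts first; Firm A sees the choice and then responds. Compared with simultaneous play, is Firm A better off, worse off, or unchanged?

Backward induction with Firm B moving first.
- X: Firm A compares 17, 7, 12 and picks Low; Firm B would get 0.
- Y: Firm A compares 9, 12, 3 and picks Mid; Firm B would get 4.
- Z: Firm A compares 5, 10, 0 and picks Mid; Firm B would get 12.
Maximizing over 0, 4, 12, Firm B chooses Z. Subgame-perfect outcome: (Mid, Z) with payoffs (10, 12).
Under simultaneous play:
Firm A's best replies: X→Low; Y→Mid; Z→Mid.
Firm B's best replies: Low→Y; Mid→Z; High→Y.
The unique mutual best reply is (Mid, Z), giving (10, 12).
Firm A earns 10 sequentially versus 10 at the Nash outcome: unchanged.

unchanged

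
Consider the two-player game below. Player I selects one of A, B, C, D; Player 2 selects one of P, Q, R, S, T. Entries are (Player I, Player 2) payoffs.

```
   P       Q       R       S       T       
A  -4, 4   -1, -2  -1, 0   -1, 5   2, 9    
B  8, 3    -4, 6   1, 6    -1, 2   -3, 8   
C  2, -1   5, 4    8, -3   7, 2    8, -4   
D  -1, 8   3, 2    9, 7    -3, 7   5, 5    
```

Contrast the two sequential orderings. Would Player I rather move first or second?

If Player I leads: Player 2's best replies are A→T, B→T, C→Q, D→P; Player I's induced payoffs 2, -3, 5, -1; outcome (C, Q), payoffs (5, 4).
If Player 2 leads: Player I's best replies are P→B, Q→C, R→D, S→C, T→C; Player 2's induced payoffs 3, 4, 7, 2, -4; outcome (D, R), payoffs (9, 7).
Player I gets 5 moving first and 9 moving second, so Player I prefers to move second.

second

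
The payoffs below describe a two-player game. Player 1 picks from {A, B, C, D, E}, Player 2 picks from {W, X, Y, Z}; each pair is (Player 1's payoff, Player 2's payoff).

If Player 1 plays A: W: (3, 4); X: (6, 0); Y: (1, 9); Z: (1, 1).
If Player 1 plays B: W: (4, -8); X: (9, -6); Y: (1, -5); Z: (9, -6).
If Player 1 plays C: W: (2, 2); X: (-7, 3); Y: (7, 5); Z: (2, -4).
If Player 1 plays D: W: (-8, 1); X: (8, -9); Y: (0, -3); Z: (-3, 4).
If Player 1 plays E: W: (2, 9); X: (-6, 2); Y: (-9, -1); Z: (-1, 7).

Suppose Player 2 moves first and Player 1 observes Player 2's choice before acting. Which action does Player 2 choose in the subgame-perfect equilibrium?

Y

Player 1 best-responds to each possible Player 2 move:
- W → Player 1 plays B (best of 3, 4, 2, -8, 2); Player 2 gets -8.
- X → Player 1 plays B (best of 6, 9, -7, 8, -6); Player 2 gets -6.
- Y → Player 1 plays C (best of 1, 1, 7, 0, -9); Player 2 gets 5.
- Z → Player 1 plays B (best of 1, 9, 2, -3, -1); Player 2 gets -6.
Maximizing over -8, -6, 5, -6, Player 2 chooses Y. Subgame-perfect outcome: (C, Y) with payoffs (7, 5).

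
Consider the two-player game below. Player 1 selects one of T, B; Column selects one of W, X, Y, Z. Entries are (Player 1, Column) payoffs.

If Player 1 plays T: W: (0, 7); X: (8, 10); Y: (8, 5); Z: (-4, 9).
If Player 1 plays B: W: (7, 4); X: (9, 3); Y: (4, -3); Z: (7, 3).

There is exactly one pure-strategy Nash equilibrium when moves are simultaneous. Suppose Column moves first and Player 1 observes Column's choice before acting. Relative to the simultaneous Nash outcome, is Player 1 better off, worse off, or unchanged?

Work backward from Player 1's decision.
- W: BR = B, leader payoff 4.
- X: BR = B, leader payoff 3.
- Y: BR = T, leader payoff 5.
- Z: BR = B, leader payoff 3.
Column's induced payoffs are 4, 3, 5, 3, so Column commits to Y. Subgame-perfect outcome: (T, Y) with payoffs (8, 5).
Under simultaneous play:
Player 1's best replies: W→B; X→B; Y→T; Z→B.
Column's best replies: T→X; B→W.
The unique mutual best reply is (B, W), giving (7, 4).
Player 1 earns 8 sequentially versus 7 at the Nash outcome: better off.

better off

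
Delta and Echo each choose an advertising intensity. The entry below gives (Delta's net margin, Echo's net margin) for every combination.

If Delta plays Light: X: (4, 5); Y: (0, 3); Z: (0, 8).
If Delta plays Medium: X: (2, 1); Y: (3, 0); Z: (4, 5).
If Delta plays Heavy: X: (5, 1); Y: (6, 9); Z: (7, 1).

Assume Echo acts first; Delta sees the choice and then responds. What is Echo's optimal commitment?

Y

Delta best-responds to each possible Echo move:
- X: Delta compares 4, 2, 5 and picks Heavy; Echo would get 1.
- Y: Delta compares 0, 3, 6 and picks Heavy; Echo would get 9.
- Z: Delta compares 0, 4, 7 and picks Heavy; Echo would get 1.
Among 1, 9, 1, the best is 9 at Y. Subgame-perfect outcome: (Heavy, Y) with payoffs (6, 9).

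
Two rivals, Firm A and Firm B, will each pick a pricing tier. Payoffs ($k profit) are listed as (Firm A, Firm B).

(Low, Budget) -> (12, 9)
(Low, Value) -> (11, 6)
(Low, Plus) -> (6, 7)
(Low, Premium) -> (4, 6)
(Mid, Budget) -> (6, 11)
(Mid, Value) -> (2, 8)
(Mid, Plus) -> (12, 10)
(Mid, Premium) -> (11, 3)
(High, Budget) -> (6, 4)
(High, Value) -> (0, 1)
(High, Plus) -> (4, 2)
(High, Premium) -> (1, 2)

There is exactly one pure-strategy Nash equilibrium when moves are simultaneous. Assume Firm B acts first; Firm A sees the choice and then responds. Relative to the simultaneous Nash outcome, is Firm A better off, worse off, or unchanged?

Work backward from Firm A's decision.
- Budget → Firm A plays Low (best of 12, 6, 6); Firm B gets 9.
- Value → Firm A plays Low (best of 11, 2, 0); Firm B gets 6.
- Plus → Firm A plays Mid (best of 6, 12, 4); Firm B gets 10.
- Premium → Firm A plays Mid (best of 4, 11, 1); Firm B gets 3.
Maximizing over 9, 6, 10, 3, Firm B chooses Plus. Subgame-perfect outcome: (Mid, Plus) with payoffs (12, 10).
For the simultaneous game, intersect best replies.
Firm A's best replies: Budget→Low; Value→Low; Plus→Mid; Premium→Mid.
Firm B's best replies: Low→Budget; Mid→Budget; High→Budget.
Only (Low, Budget) has each player best-responding; Nash payoffs (12, 9).
Firm A earns 12 sequentially versus 12 at the Nash outcome: unchanged.

unchanged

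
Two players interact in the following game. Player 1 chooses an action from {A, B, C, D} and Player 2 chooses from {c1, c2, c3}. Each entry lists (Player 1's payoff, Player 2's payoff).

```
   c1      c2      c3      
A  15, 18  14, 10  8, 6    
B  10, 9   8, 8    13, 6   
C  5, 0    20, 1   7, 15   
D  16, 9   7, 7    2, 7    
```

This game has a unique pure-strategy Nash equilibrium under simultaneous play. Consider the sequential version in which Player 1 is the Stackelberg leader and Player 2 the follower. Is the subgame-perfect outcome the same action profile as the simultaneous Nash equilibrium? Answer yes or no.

yes

Player 2 best-responds to each possible Player 1 move:
- A → Player 2 plays c1 (best of 18, 10, 6); Player 1 gets 15.
- B → Player 2 plays c1 (best of 9, 8, 6); Player 1 gets 10.
- C → Player 2 plays c3 (best of 0, 1, 15); Player 1 gets 7.
- D → Player 2 plays c1 (best of 9, 7, 7); Player 1 gets 16.
Maximizing over 15, 10, 7, 16, Player 1 chooses D. Subgame-perfect outcome: (D, c1) with payoffs (16, 9).
For the simultaneous game, intersect best replies.
Player 1's best replies: c1→D; c2→C; c3→B.
Player 2's best replies: A→c1; B→c1; C→c3; D→c1.
The unique mutual best reply is (D, c1), giving (16, 9).
Sequential outcome (D, c1) coincides with the Nash profile (D, c1).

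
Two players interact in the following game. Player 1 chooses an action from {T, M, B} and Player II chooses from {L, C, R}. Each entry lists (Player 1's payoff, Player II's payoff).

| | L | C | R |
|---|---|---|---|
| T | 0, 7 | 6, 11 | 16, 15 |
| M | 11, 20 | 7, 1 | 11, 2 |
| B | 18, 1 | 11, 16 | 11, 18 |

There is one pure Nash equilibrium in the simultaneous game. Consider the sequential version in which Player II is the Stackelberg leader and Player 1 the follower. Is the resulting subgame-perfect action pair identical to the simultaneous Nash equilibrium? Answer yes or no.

no

Work backward from Player 1's decision.
- L: Player 1 compares 0, 11, 18 and picks B; Player II would get 1.
- C: Player 1 compares 6, 7, 11 and picks B; Player II would get 16.
- R: Player 1 compares 16, 11, 11 and picks T; Player II would get 15.
Maximizing over 1, 16, 15, Player II chooses C. Subgame-perfect outcome: (B, C) with payoffs (11, 16).
For the simultaneous game, intersect best replies.
Player 1's best replies: L→B; C→B; R→T.
Player II's best replies: T→R; M→L; B→R.
The unique mutual best reply is (T, R), giving (16, 15).
Sequential outcome (B, C) differs from the Nash profile (T, R).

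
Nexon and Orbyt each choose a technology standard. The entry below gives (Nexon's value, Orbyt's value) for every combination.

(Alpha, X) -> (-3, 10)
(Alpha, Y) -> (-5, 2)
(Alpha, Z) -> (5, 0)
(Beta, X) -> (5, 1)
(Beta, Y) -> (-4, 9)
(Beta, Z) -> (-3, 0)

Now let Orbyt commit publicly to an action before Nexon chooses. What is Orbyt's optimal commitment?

Nexon best-responds to each possible Orbyt move:
- X: BR = Beta, leader payoff 1.
- Y: BR = Beta, leader payoff 9.
- Z: BR = Alpha, leader payoff 0.
Maximizing over 1, 9, 0, Orbyt chooses Y. Subgame-perfect outcome: (Beta, Y) with payoffs (-4, 9).

Y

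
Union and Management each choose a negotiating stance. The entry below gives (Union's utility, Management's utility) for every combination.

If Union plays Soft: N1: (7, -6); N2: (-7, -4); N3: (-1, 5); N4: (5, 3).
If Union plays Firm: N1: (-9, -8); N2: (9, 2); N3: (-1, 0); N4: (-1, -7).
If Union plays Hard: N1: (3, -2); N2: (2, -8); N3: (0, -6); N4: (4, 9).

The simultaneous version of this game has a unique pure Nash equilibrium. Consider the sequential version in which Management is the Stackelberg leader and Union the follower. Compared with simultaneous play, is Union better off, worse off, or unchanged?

Solve by backward induction (Management leads).
- N1 → Union plays Soft (best of 7, -9, 3); Management gets -6.
- N2 → Union plays Firm (best of -7, 9, 2); Management gets 2.
- N3 → Union plays Hard (best of -1, -1, 0); Management gets -6.
- N4 → Union plays Soft (best of 5, -1, 4); Management gets 3.
Management's induced payoffs are -6, 2, -6, 3, so Management commits to N4. Subgame-perfect outcome: (Soft, N4) with payoffs (5, 3).
Under simultaneous play:
Union's best replies: N1→Soft; N2→Firm; N3→Hard; N4→Soft.
Management's best replies: Soft→N3; Firm→N2; Hard→N4.
The unique mutual best reply is (Firm, N2), giving (9, 2).
Union earns 5 sequentially versus 9 at the Nash outcome: worse off.

worse off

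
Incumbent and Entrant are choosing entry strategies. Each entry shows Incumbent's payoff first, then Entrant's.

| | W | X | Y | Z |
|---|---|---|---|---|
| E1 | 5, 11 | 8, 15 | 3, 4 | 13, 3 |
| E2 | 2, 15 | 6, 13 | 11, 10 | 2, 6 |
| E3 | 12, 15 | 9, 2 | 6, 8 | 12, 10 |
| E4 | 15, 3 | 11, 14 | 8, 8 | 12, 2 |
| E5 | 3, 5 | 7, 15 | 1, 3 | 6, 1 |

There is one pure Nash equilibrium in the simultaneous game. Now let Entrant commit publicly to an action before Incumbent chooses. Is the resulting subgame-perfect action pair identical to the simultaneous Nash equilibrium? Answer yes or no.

Work backward from Incumbent's decision.
- W: Incumbent compares 5, 2, 12, 15, 3 and picks E4; Entrant would get 3.
- X: Incumbent compares 8, 6, 9, 11, 7 and picks E4; Entrant would get 14.
- Y: Incumbent compares 3, 11, 6, 8, 1 and picks E2; Entrant would get 10.
- Z: Incumbent compares 13, 2, 12, 12, 6 and picks E1; Entrant would get 3.
Entrant's induced payoffs are 3, 14, 10, 3, so Entrant commits to X. Subgame-perfect outcome: (E4, X) with payoffs (11, 14).
Under simultaneous play:
Incumbent's best replies: W→E4; X→E4; Y→E2; Z→E1.
Entrant's best replies: E1→X; E2→W; E3→W; E4→X; E5→X.
Only (E4, X) has each player best-responding; Nash payoffs (11, 14).
Sequential outcome (E4, X) coincides with the Nash profile (E4, X).

yes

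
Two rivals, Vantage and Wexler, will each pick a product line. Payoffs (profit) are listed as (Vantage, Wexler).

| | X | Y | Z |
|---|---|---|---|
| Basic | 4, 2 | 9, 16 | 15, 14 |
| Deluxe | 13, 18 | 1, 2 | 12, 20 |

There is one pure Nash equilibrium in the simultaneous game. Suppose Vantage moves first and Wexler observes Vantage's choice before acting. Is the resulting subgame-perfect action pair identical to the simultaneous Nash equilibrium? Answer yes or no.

no

Wexler best-responds to each possible Vantage move:
- Basic: BR = Y, leader payoff 9.
- Deluxe: BR = Z, leader payoff 12.
Vantage's induced payoffs are 9, 12, so Vantage commits to Deluxe. Subgame-perfect outcome: (Deluxe, Z) with payoffs (12, 20).
For the simultaneous game, intersect best replies.
Vantage's best replies: X→Deluxe; Y→Basic; Z→Basic.
Wexler's best replies: Basic→Y; Deluxe→Z.
The unique mutual best reply is (Basic, Y), giving (9, 16).
Sequential outcome (Deluxe, Z) differs from the Nash profile (Basic, Y).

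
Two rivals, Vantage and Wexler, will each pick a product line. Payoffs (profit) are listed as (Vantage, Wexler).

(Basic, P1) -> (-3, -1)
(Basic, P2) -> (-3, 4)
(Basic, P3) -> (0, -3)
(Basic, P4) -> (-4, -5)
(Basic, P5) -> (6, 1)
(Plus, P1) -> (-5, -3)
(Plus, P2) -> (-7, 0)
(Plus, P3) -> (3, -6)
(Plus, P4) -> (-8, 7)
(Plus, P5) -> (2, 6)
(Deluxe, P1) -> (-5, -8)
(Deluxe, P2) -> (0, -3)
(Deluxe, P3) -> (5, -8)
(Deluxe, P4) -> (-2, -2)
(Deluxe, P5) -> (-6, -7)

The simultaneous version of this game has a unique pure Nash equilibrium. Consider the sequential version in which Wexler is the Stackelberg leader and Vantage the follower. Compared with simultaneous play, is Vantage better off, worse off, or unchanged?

better off

Backward induction with Wexler moving first.
- P1: BR = Basic, leader payoff -1.
- P2: BR = Deluxe, leader payoff -3.
- P3: BR = Deluxe, leader payoff -8.
- P4: BR = Deluxe, leader payoff -2.
- P5: BR = Basic, leader payoff 1.
Maximizing over -1, -3, -8, -2, 1, Wexler chooses P5. Subgame-perfect outcome: (Basic, P5) with payoffs (6, 1).
Under simultaneous play:
Vantage's best replies: P1→Basic; P2→Deluxe; P3→Deluxe; P4→Deluxe; P5→Basic.
Wexler's best replies: Basic→P2; Plus→P4; Deluxe→P4.
The unique mutual best reply is (Deluxe, P4), giving (-2, -2).
Vantage earns 6 sequentially versus -2 at the Nash outcome: better off.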